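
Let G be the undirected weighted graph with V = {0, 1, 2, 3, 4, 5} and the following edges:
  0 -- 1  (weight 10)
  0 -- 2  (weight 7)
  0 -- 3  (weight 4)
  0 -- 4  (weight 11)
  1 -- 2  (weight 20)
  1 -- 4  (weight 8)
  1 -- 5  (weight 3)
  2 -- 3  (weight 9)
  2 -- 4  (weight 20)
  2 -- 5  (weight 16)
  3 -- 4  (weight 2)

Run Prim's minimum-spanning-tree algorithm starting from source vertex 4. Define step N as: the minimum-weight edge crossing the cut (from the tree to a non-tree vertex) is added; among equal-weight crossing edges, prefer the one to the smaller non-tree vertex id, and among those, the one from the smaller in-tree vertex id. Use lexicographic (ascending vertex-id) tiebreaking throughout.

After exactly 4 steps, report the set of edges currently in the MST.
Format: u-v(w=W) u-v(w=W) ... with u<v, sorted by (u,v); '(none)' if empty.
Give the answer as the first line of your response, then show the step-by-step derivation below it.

0-2(w=7) 0-3(w=4) 1-4(w=8) 3-4(w=2)

step 1: add edge 3-4 (w=2); MST = {3-4(w=2)}
step 2: add edge 0-3 (w=4); MST = {0-3(w=4) 3-4(w=2)}
step 3: add edge 0-2 (w=7); MST = {0-2(w=7) 0-3(w=4) 3-4(w=2)}
step 4: add edge 1-4 (w=8); MST = {0-2(w=7) 0-3(w=4) 1-4(w=8) 3-4(w=2)}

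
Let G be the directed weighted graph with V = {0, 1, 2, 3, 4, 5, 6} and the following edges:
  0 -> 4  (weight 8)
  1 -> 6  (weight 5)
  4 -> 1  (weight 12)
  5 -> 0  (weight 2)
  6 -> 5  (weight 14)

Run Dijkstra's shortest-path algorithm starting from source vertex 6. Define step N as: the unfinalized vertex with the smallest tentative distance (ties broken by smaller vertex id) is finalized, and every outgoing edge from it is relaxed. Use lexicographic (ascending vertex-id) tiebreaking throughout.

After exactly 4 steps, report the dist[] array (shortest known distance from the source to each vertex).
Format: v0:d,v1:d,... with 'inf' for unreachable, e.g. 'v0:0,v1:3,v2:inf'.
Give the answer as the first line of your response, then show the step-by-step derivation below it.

v0:16,v1:36,v2:inf,v3:inf,v4:24,v5:14,v6:0

step 1: dist = v0:inf,v1:inf,v2:inf,v3:inf,v4:inf,v5:14,v6:0
step 2: dist = v0:16,v1:inf,v2:inf,v3:inf,v4:inf,v5:14,v6:0
step 3: dist = v0:16,v1:inf,v2:inf,v3:inf,v4:24,v5:14,v6:0
step 4: dist = v0:16,v1:36,v2:inf,v3:inf,v4:24,v5:14,v6:0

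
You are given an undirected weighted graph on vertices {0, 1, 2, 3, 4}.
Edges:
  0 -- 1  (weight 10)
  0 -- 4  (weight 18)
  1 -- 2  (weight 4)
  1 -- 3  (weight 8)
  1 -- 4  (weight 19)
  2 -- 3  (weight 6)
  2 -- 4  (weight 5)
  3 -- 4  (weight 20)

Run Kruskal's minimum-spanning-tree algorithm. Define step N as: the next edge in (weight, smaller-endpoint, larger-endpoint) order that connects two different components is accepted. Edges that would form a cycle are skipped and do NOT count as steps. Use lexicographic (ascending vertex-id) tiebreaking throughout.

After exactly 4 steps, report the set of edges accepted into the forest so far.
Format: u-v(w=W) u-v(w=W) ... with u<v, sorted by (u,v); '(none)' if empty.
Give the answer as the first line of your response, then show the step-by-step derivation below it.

0-1(w=10) 1-2(w=4) 2-3(w=6) 2-4(w=5)

step 1: add edge 1-2 (w=4); MST = {1-2(w=4)}
step 2: add edge 2-4 (w=5); MST = {1-2(w=4) 2-4(w=5)}
step 3: add edge 2-3 (w=6); MST = {1-2(w=4) 2-3(w=6) 2-4(w=5)}
step 4: add edge 0-1 (w=10); MST = {0-1(w=10) 1-2(w=4) 2-3(w=6) 2-4(w=5)}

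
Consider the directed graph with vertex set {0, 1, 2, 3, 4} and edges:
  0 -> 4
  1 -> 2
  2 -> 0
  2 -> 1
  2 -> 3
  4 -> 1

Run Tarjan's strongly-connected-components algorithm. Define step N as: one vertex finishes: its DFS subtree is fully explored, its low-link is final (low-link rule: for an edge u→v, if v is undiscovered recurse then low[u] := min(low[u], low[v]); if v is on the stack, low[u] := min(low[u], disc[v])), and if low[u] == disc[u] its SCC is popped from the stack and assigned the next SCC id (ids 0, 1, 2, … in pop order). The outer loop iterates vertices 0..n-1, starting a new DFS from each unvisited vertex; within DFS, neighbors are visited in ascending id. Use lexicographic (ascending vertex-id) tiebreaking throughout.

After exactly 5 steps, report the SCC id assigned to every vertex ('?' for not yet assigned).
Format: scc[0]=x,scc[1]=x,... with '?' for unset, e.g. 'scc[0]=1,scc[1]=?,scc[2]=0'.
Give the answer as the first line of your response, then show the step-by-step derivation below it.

scc[0]=1,scc[1]=1,scc[2]=1,scc[3]=0,scc[4]=1

step 1: low=(low[0]=0,low[1]=2,low[2]=0,low[3]=4,low[4]=1); scc=(scc[0]=?,scc[1]=?,scc[2]=?,scc[3]=0,scc[4]=?)
step 2: low=(low[0]=0,low[1]=2,low[2]=0,low[3]=4,low[4]=1); scc=(scc[0]=?,scc[1]=?,scc[2]=?,scc[3]=0,scc[4]=?)
step 3: low=(low[0]=0,low[1]=0,low[2]=0,low[3]=4,low[4]=1); scc=(scc[0]=?,scc[1]=?,scc[2]=?,scc[3]=0,scc[4]=?)
step 4: low=(low[0]=0,low[1]=0,low[2]=0,low[3]=4,low[4]=0); scc=(scc[0]=?,scc[1]=?,scc[2]=?,scc[3]=0,scc[4]=?)
step 5: low=(low[0]=0,low[1]=0,low[2]=0,low[3]=4,low[4]=0); scc=(scc[0]=1,scc[1]=1,scc[2]=1,scc[3]=0,scc[4]=1)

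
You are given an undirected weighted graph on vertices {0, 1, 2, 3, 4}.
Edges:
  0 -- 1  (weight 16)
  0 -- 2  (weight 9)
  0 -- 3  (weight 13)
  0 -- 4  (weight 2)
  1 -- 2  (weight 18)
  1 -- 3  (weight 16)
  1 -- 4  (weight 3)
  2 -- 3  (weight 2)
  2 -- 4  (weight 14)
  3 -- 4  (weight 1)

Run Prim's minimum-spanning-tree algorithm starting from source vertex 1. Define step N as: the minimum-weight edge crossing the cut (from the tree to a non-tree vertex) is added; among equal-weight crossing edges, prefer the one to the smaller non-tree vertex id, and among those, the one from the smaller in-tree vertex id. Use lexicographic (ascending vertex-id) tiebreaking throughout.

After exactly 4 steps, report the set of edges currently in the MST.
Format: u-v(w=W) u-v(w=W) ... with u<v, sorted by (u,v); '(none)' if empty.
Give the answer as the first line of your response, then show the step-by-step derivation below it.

0-4(w=2) 1-4(w=3) 2-3(w=2) 3-4(w=1)

step 1: add edge 1-4 (w=3); MST = {1-4(w=3)}
step 2: add edge 3-4 (w=1); MST = {1-4(w=3) 3-4(w=1)}
step 3: add edge 0-4 (w=2); MST = {0-4(w=2) 1-4(w=3) 3-4(w=1)}
step 4: add edge 2-3 (w=2); MST = {0-4(w=2) 1-4(w=3) 2-3(w=2) 3-4(w=1)}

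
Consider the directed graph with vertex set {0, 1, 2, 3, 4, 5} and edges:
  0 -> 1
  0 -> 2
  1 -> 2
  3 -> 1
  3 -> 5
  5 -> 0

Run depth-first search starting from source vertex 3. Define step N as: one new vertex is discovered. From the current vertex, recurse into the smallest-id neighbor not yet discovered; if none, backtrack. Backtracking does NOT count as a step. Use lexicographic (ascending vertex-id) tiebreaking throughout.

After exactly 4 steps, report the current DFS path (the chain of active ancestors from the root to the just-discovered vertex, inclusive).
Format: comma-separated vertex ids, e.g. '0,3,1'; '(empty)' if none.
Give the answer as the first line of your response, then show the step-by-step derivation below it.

3,5

step 1: discover 3; path=3; order=3
step 2: discover 1; path=3>1; order=3,1
step 3: discover 2; path=3>1>2; order=3,1,2
step 4: discover 5; path=3>5; order=3,1,2,5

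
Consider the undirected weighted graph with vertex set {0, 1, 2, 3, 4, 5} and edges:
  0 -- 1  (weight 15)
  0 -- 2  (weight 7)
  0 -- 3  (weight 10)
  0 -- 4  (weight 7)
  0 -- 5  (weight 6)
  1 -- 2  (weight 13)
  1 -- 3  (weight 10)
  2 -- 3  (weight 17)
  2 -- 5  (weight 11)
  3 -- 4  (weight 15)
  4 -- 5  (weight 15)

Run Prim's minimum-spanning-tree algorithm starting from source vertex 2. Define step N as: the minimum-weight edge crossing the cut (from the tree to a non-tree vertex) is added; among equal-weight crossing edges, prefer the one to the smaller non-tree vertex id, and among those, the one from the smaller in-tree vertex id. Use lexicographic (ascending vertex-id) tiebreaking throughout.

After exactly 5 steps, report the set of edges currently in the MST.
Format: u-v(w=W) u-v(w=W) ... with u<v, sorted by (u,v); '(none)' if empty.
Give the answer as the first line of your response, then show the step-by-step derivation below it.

0-2(w=7) 0-3(w=10) 0-4(w=7) 0-5(w=6) 1-3(w=10)

step 1: add edge 0-2 (w=7); MST = {0-2(w=7)}
step 2: add edge 0-5 (w=6); MST = {0-2(w=7) 0-5(w=6)}
step 3: add edge 0-4 (w=7); MST = {0-2(w=7) 0-4(w=7) 0-5(w=6)}
step 4: add edge 0-3 (w=10); MST = {0-2(w=7) 0-3(w=10) 0-4(w=7) 0-5(w=6)}
step 5: add edge 1-3 (w=10); MST = {0-2(w=7) 0-3(w=10) 0-4(w=7) 0-5(w=6) 1-3(w=10)}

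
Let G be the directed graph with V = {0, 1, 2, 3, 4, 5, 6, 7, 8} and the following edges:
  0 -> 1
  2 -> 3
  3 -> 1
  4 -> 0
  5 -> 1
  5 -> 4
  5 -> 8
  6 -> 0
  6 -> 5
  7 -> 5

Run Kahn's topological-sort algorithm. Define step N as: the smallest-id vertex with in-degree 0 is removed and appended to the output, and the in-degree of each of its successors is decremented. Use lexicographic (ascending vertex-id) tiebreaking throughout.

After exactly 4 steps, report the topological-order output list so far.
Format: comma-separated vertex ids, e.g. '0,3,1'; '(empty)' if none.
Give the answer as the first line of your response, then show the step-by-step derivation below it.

2,3,6,7

step 1: output 2; order=[2]; indeg=(2,3,0,0,1,2,0,0,1)
step 2: output 3; order=[2,3]; indeg=(2,2,0,0,1,2,0,0,1)
step 3: output 6; order=[2,3,6]; indeg=(1,2,0,0,1,1,0,0,1)
step 4: output 7; order=[2,3,6,7]; indeg=(1,2,0,0,1,0,0,0,1)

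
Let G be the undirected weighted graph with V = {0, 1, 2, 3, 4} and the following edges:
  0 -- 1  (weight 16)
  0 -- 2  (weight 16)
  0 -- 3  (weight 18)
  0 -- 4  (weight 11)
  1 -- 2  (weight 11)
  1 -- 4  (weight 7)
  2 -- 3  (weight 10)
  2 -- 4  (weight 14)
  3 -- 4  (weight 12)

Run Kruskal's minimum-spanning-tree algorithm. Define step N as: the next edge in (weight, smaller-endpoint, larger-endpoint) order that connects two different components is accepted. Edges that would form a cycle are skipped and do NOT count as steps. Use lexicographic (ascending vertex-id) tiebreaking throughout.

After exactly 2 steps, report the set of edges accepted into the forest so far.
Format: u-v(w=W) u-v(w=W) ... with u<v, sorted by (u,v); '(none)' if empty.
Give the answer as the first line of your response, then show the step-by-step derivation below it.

1-4(w=7) 2-3(w=10)

step 1: add edge 1-4 (w=7); MST = {1-4(w=7)}
step 2: add edge 2-3 (w=10); MST = {1-4(w=7) 2-3(w=10)}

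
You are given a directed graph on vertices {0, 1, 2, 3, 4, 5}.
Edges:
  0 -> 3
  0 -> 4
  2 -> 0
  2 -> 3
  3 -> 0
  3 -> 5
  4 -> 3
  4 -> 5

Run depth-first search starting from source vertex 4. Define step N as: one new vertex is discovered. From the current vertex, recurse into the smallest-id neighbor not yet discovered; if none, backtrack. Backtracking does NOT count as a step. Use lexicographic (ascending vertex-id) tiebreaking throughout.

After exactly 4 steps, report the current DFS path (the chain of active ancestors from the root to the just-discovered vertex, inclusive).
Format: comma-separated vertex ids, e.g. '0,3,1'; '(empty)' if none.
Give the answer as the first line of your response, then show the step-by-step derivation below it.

4,3,5

step 1: discover 4; path=4; order=4
step 2: discover 3; path=4>3; order=4,3
step 3: discover 0; path=4>3>0; order=4,3,0
step 4: discover 5; path=4>3>5; order=4,3,0,5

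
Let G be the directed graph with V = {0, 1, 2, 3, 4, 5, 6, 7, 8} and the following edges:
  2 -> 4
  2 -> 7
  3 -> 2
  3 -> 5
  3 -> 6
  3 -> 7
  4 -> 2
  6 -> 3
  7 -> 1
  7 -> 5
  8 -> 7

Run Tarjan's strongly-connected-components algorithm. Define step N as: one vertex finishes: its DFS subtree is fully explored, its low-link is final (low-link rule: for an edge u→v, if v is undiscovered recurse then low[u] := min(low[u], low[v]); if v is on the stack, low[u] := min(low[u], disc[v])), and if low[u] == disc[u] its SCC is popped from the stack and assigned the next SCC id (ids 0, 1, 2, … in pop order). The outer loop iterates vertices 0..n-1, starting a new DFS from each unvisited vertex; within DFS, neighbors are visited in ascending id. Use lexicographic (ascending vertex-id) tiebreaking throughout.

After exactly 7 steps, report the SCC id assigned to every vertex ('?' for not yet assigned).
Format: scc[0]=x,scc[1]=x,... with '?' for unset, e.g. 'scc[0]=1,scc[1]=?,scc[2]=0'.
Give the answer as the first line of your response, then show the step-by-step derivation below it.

scc[0]=0,scc[1]=1,scc[2]=4,scc[3]=?,scc[4]=4,scc[5]=2,scc[6]=?,scc[7]=3,scc[8]=?

step 1: low=(low[0]=0,low[1]=?,low[2]=?,low[3]=?,low[4]=?,low[5]=?,low[6]=?,low[7]=?,low[8]=?); scc=(scc[0]=0,scc[1]=?,scc[2]=?,scc[3]=?,scc[4]=?,scc[5]=?,scc[6]=?,scc[7]=?,scc[8]=?)
step 2: low=(low[0]=0,low[1]=1,low[2]=?,low[3]=?,low[4]=?,low[5]=?,low[6]=?,low[7]=?,low[8]=?); scc=(scc[0]=0,scc[1]=1,scc[2]=?,scc[3]=?,scc[4]=?,scc[5]=?,scc[6]=?,scc[7]=?,scc[8]=?)
step 3: low=(low[0]=0,low[1]=1,low[2]=2,low[3]=?,low[4]=2,low[5]=?,low[6]=?,low[7]=?,low[8]=?); scc=(scc[0]=0,scc[1]=1,scc[2]=?,scc[3]=?,scc[4]=?,scc[5]=?,scc[6]=?,scc[7]=?,scc[8]=?)
step 4: low=(low[0]=0,low[1]=1,low[2]=2,low[3]=?,low[4]=2,low[5]=5,low[6]=?,low[7]=4,low[8]=?); scc=(scc[0]=0,scc[1]=1,scc[2]=?,scc[3]=?,scc[4]=?,scc[5]=2,scc[6]=?,scc[7]=?,scc[8]=?)
step 5: low=(low[0]=0,low[1]=1,low[2]=2,low[3]=?,low[4]=2,low[5]=5,low[6]=?,low[7]=4,low[8]=?); scc=(scc[0]=0,scc[1]=1,scc[2]=?,scc[3]=?,scc[4]=?,scc[5]=2,scc[6]=?,scc[7]=3,scc[8]=?)
step 6: low=(low[0]=0,low[1]=1,low[2]=2,low[3]=?,low[4]=2,low[5]=5,low[6]=?,low[7]=4,low[8]=?); scc=(scc[0]=0,scc[1]=1,scc[2]=4,scc[3]=?,scc[4]=4,scc[5]=2,scc[6]=?,scc[7]=3,scc[8]=?)
step 7: low=(low[0]=0,low[1]=1,low[2]=2,low[3]=6,low[4]=2,low[5]=5,low[6]=6,low[7]=4,low[8]=?); scc=(scc[0]=0,scc[1]=1,scc[2]=4,scc[3]=?,scc[4]=4,scc[5]=2,scc[6]=?,scc[7]=3,scc[8]=?)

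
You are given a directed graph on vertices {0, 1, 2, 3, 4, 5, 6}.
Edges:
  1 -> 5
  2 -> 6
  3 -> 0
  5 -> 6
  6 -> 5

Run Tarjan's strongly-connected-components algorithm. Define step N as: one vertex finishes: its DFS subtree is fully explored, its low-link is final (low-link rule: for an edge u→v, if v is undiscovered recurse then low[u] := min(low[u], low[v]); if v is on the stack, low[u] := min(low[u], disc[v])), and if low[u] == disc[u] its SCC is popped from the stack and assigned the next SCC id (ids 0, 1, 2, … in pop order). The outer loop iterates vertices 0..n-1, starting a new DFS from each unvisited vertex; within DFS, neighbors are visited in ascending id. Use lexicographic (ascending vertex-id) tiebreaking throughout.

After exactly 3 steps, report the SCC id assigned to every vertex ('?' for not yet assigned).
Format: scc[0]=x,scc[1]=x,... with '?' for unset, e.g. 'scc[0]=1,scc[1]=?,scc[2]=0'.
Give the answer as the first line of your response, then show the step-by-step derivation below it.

scc[0]=0,scc[1]=?,scc[2]=?,scc[3]=?,scc[4]=?,scc[5]=1,scc[6]=1

step 1: low=(low[0]=0,low[1]=?,low[2]=?,low[3]=?,low[4]=?,low[5]=?,low[6]=?); scc=(scc[0]=0,scc[1]=?,scc[2]=?,scc[3]=?,scc[4]=?,scc[5]=?,scc[6]=?)
step 2: low=(low[0]=0,low[1]=1,low[2]=?,low[3]=?,low[4]=?,low[5]=2,low[6]=2); scc=(scc[0]=0,scc[1]=?,scc[2]=?,scc[3]=?,scc[4]=?,scc[5]=?,scc[6]=?)
step 3: low=(low[0]=0,low[1]=1,low[2]=?,low[3]=?,low[4]=?,low[5]=2,low[6]=2); scc=(scc[0]=0,scc[1]=?,scc[2]=?,scc[3]=?,scc[4]=?,scc[5]=1,scc[6]=1)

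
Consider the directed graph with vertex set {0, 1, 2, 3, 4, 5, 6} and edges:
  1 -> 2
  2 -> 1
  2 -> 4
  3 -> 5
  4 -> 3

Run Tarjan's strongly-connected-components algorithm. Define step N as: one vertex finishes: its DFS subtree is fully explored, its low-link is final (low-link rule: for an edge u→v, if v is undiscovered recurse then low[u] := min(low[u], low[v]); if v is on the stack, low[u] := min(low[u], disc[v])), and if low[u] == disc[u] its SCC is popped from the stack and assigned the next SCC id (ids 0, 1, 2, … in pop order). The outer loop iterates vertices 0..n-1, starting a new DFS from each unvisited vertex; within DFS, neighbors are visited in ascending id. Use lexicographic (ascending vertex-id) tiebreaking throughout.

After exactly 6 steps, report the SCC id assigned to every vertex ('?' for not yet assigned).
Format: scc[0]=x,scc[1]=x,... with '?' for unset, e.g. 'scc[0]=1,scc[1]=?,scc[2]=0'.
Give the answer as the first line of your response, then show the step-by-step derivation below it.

scc[0]=0,scc[1]=4,scc[2]=4,scc[3]=2,scc[4]=3,scc[5]=1,scc[6]=?

step 1: low=(low[0]=0,low[1]=?,low[2]=?,low[3]=?,low[4]=?,low[5]=?,low[6]=?); scc=(scc[0]=0,scc[1]=?,scc[2]=?,scc[3]=?,scc[4]=?,scc[5]=?,scc[6]=?)
step 2: low=(low[0]=0,low[1]=1,low[2]=1,low[3]=4,low[4]=3,low[5]=5,low[6]=?); scc=(scc[0]=0,scc[1]=?,scc[2]=?,scc[3]=?,scc[4]=?,scc[5]=1,scc[6]=?)
step 3: low=(low[0]=0,low[1]=1,low[2]=1,low[3]=4,low[4]=3,low[5]=5,low[6]=?); scc=(scc[0]=0,scc[1]=?,scc[2]=?,scc[3]=2,scc[4]=?,scc[5]=1,scc[6]=?)
step 4: low=(low[0]=0,low[1]=1,low[2]=1,low[3]=4,low[4]=3,low[5]=5,low[6]=?); scc=(scc[0]=0,scc[1]=?,scc[2]=?,scc[3]=2,scc[4]=3,scc[5]=1,scc[6]=?)
step 5: low=(low[0]=0,low[1]=1,low[2]=1,low[3]=4,low[4]=3,low[5]=5,low[6]=?); scc=(scc[0]=0,scc[1]=?,scc[2]=?,scc[3]=2,scc[4]=3,scc[5]=1,scc[6]=?)
step 6: low=(low[0]=0,low[1]=1,low[2]=1,low[3]=4,low[4]=3,low[5]=5,low[6]=?); scc=(scc[0]=0,scc[1]=4,scc[2]=4,scc[3]=2,scc[4]=3,scc[5]=1,scc[6]=?)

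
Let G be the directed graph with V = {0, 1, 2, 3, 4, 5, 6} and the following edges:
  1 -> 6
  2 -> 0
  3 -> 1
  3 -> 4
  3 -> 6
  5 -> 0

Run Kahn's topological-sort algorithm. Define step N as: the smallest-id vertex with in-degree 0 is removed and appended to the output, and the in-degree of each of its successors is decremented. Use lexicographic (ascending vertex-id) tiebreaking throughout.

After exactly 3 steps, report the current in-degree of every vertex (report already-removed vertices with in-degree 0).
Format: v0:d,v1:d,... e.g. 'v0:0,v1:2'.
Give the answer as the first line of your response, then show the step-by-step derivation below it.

v0:1,v1:0,v2:0,v3:0,v4:0,v5:0,v6:0

step 1: output 2; order=[2]; indeg=(1,1,0,0,1,0,2)
step 2: output 3; order=[2,3]; indeg=(1,0,0,0,0,0,1)
step 3: output 1; order=[2,3,1]; indeg=(1,0,0,0,0,0,0)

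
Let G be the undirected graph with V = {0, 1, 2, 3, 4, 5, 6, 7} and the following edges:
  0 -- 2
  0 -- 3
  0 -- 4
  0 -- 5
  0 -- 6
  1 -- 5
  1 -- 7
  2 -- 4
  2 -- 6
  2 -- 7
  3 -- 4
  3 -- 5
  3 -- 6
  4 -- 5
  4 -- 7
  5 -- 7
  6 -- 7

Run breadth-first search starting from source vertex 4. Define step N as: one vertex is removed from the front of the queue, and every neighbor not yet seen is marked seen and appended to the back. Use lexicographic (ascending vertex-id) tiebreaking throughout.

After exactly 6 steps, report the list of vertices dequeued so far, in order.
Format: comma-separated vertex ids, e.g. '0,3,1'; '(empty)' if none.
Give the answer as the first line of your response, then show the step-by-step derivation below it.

4,0,2,3,5,7

step 1: dequeue 4; queue=[0,2,3,5,7]; order=4
step 2: dequeue 0; queue=[2,3,5,7,6]; order=4,0
step 3: dequeue 2; queue=[3,5,7,6]; order=4,0,2
step 4: dequeue 3; queue=[5,7,6]; order=4,0,2,3
step 5: dequeue 5; queue=[7,6,1]; order=4,0,2,3,5
step 6: dequeue 7; queue=[6,1]; order=4,0,2,3,5,7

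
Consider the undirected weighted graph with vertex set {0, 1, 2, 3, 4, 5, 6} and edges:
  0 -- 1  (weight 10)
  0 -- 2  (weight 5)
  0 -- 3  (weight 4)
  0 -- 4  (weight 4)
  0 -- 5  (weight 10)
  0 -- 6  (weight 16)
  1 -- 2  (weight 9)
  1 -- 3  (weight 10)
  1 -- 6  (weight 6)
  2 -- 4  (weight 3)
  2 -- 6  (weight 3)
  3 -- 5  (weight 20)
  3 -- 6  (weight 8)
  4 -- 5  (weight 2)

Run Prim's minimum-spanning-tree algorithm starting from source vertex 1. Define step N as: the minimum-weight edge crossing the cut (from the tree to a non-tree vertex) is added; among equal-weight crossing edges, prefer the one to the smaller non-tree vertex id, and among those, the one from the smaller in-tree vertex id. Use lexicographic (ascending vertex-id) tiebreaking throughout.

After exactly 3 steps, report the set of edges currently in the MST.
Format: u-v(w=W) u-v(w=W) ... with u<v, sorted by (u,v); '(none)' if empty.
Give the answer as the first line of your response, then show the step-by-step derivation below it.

1-6(w=6) 2-4(w=3) 2-6(w=3)

step 1: add edge 1-6 (w=6); MST = {1-6(w=6)}
step 2: add edge 2-6 (w=3); MST = {1-6(w=6) 2-6(w=3)}
step 3: add edge 2-4 (w=3); MST = {1-6(w=6) 2-4(w=3) 2-6(w=3)}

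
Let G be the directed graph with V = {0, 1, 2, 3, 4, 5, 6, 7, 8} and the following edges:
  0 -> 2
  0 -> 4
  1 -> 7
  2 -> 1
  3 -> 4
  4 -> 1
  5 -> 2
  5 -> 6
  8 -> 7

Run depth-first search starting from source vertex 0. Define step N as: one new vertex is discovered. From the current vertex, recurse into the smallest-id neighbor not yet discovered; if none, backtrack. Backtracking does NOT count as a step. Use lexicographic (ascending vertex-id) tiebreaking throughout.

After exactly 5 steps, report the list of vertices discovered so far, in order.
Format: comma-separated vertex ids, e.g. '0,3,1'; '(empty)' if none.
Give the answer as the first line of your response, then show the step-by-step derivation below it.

0,2,1,7,4

step 1: discover 0; path=0; order=0
step 2: discover 2; path=0>2; order=0,2
step 3: discover 1; path=0>2>1; order=0,2,1
step 4: discover 7; path=0>2>1>7; order=0,2,1,7
step 5: discover 4; path=0>4; order=0,2,1,7,4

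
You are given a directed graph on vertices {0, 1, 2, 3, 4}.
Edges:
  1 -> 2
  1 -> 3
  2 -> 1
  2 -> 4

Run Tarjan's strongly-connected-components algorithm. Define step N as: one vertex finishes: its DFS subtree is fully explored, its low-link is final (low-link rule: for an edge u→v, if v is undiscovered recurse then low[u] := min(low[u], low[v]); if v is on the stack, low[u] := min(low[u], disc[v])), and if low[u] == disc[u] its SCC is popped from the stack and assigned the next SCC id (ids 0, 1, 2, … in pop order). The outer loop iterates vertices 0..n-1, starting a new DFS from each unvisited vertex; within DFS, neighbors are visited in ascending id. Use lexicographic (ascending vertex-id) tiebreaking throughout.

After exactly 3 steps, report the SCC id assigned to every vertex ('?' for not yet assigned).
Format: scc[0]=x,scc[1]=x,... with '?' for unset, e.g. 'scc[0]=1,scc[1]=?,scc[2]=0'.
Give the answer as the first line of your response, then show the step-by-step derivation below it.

scc[0]=0,scc[1]=?,scc[2]=?,scc[3]=?,scc[4]=1

step 1: low=(low[0]=0,low[1]=?,low[2]=?,low[3]=?,low[4]=?); scc=(scc[0]=0,scc[1]=?,scc[2]=?,scc[3]=?,scc[4]=?)
step 2: low=(low[0]=0,low[1]=1,low[2]=1,low[3]=?,low[4]=3); scc=(scc[0]=0,scc[1]=?,scc[2]=?,scc[3]=?,scc[4]=1)
step 3: low=(low[0]=0,low[1]=1,low[2]=1,low[3]=?,low[4]=3); scc=(scc[0]=0,scc[1]=?,scc[2]=?,scc[3]=?,scc[4]=1)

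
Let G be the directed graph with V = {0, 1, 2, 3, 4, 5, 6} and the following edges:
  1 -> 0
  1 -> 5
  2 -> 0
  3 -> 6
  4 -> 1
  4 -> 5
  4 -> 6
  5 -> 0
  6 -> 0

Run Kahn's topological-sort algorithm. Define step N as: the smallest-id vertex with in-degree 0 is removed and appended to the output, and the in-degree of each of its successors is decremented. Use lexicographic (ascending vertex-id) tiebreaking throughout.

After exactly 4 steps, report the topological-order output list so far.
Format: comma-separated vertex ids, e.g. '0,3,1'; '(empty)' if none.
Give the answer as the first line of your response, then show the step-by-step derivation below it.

2,3,4,1

step 1: output 2; order=[2]; indeg=(3,1,0,0,0,2,2)
step 2: output 3; order=[2,3]; indeg=(3,1,0,0,0,2,1)
step 3: output 4; order=[2,3,4]; indeg=(3,0,0,0,0,1,0)
step 4: output 1; order=[2,3,4,1]; indeg=(2,0,0,0,0,0,0)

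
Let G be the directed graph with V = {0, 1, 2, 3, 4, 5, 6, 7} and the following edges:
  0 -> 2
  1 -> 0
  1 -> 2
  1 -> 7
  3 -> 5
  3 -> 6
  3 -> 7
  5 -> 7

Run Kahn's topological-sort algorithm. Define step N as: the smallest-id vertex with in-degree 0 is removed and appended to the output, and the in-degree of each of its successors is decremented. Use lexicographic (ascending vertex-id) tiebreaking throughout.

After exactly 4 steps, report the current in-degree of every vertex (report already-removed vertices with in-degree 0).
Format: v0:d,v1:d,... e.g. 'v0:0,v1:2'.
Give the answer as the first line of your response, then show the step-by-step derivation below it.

v0:0,v1:0,v2:0,v3:0,v4:0,v5:0,v6:0,v7:1

step 1: output 1; order=[1]; indeg=(0,0,1,0,0,1,1,2)
step 2: output 0; order=[1,0]; indeg=(0,0,0,0,0,1,1,2)
step 3: output 2; order=[1,0,2]; indeg=(0,0,0,0,0,1,1,2)
step 4: output 3; order=[1,0,2,3]; indeg=(0,0,0,0,0,0,0,1)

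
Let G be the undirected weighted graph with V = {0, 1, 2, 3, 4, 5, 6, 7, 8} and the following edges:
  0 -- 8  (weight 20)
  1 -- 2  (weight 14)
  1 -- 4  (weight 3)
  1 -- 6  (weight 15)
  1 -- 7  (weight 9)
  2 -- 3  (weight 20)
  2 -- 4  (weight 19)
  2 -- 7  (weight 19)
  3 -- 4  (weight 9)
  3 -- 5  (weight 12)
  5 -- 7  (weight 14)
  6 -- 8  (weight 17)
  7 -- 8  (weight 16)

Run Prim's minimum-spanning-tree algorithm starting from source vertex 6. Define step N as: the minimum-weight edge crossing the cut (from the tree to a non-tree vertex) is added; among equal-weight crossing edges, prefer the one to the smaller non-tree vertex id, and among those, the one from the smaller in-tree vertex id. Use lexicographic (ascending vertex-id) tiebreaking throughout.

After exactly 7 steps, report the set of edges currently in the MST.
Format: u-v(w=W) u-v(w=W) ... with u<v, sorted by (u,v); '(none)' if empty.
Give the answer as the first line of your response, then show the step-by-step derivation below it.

1-2(w=14) 1-4(w=3) 1-6(w=15) 1-7(w=9) 3-4(w=9) 3-5(w=12) 7-8(w=16)

step 1: add edge 1-6 (w=15); MST = {1-6(w=15)}
step 2: add edge 1-4 (w=3); MST = {1-4(w=3) 1-6(w=15)}
step 3: add edge 3-4 (w=9); MST = {1-4(w=3) 1-6(w=15) 3-4(w=9)}
step 4: add edge 1-7 (w=9); MST = {1-4(w=3) 1-6(w=15) 1-7(w=9) 3-4(w=9)}
step 5: add edge 3-5 (w=12); MST = {1-4(w=3) 1-6(w=15) 1-7(w=9) 3-4(w=9) 3-5(w=12)}
step 6: add edge 1-2 (w=14); MST = {1-2(w=14) 1-4(w=3) 1-6(w=15) 1-7(w=9) 3-4(w=9) 3-5(w=12)}
step 7: add edge 7-8 (w=16); MST = {1-2(w=14) 1-4(w=3) 1-6(w=15) 1-7(w=9) 3-4(w=9) 3-5(w=12) 7-8(w=16)}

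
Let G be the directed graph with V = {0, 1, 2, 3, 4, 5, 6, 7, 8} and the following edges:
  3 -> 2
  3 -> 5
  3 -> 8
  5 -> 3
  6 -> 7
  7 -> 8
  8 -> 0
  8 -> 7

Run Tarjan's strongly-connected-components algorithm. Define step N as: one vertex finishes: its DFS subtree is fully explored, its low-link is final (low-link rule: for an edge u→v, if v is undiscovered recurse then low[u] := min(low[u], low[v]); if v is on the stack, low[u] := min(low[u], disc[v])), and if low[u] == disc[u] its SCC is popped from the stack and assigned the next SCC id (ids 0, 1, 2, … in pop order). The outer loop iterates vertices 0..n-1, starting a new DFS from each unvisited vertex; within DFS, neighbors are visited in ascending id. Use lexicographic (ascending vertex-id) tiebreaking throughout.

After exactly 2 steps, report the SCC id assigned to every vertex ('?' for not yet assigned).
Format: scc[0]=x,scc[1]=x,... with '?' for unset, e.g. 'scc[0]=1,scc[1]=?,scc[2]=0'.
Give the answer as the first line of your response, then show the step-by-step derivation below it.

scc[0]=0,scc[1]=1,scc[2]=?,scc[3]=?,scc[4]=?,scc[5]=?,scc[6]=?,scc[7]=?,scc[8]=?

step 1: low=(low[0]=0,low[1]=?,low[2]=?,low[3]=?,low[4]=?,low[5]=?,low[6]=?,low[7]=?,low[8]=?); scc=(scc[0]=0,scc[1]=?,scc[2]=?,scc[3]=?,scc[4]=?,scc[5]=?,scc[6]=?,scc[7]=?,scc[8]=?)
step 2: low=(low[0]=0,low[1]=1,low[2]=?,low[3]=?,low[4]=?,low[5]=?,low[6]=?,low[7]=?,low[8]=?); scc=(scc[0]=0,scc[1]=1,scc[2]=?,scc[3]=?,scc[4]=?,scc[5]=?,scc[6]=?,scc[7]=?,scc[8]=?)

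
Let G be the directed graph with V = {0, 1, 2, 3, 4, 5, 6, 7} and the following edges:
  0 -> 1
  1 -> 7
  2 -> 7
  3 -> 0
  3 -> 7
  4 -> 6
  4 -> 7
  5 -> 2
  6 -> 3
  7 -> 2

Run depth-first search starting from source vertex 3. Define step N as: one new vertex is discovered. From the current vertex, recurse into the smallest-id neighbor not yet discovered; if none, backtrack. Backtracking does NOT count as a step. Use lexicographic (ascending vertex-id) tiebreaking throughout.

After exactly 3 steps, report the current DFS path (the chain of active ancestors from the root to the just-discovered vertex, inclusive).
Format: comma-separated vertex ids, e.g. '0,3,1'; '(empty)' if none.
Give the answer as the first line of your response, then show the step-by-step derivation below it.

3,0,1

step 1: discover 3; path=3; order=3
step 2: discover 0; path=3>0; order=3,0
step 3: discover 1; path=3>0>1; order=3,0,1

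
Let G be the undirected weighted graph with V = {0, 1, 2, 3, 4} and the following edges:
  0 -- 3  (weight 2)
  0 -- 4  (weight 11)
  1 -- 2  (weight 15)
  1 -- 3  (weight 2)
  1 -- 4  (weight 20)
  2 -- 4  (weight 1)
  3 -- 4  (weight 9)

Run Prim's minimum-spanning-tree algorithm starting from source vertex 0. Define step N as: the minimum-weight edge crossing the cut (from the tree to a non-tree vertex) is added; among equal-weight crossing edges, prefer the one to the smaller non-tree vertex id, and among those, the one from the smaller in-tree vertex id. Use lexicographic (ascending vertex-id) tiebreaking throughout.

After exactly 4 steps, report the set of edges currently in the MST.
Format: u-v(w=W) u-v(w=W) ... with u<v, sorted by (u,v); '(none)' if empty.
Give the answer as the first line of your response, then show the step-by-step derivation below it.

0-3(w=2) 1-3(w=2) 2-4(w=1) 3-4(w=9)

step 1: add edge 0-3 (w=2); MST = {0-3(w=2)}
step 2: add edge 1-3 (w=2); MST = {0-3(w=2) 1-3(w=2)}
step 3: add edge 3-4 (w=9); MST = {0-3(w=2) 1-3(w=2) 3-4(w=9)}
step 4: add edge 2-4 (w=1); MST = {0-3(w=2) 1-3(w=2) 2-4(w=1) 3-4(w=9)}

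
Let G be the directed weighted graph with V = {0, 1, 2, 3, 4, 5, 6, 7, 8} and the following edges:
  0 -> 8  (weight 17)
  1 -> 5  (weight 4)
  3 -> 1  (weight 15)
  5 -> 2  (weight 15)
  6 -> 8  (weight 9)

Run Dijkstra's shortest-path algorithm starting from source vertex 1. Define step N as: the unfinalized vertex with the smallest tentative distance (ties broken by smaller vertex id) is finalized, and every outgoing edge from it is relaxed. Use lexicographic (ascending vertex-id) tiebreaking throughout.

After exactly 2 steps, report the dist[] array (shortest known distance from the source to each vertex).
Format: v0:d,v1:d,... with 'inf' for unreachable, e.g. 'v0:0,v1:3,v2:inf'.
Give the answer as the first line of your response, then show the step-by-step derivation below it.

v0:inf,v1:0,v2:19,v3:inf,v4:inf,v5:4,v6:inf,v7:inf,v8:inf

step 1: dist = v0:inf,v1:0,v2:inf,v3:inf,v4:inf,v5:4,v6:inf,v7:inf,v8:inf
step 2: dist = v0:inf,v1:0,v2:19,v3:inf,v4:inf,v5:4,v6:inf,v7:inf,v8:inf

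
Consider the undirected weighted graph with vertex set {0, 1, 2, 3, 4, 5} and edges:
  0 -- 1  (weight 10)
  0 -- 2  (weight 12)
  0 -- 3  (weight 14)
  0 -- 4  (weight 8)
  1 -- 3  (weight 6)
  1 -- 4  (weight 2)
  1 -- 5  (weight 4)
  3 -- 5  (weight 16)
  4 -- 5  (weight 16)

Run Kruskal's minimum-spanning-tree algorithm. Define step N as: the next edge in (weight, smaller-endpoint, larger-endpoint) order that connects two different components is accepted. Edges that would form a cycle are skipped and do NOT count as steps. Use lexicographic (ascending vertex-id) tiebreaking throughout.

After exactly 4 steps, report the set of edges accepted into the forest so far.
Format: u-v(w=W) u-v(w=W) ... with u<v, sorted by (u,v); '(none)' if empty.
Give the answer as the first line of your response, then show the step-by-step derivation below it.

0-4(w=8) 1-3(w=6) 1-4(w=2) 1-5(w=4)

step 1: add edge 1-4 (w=2); MST = {1-4(w=2)}
step 2: add edge 1-5 (w=4); MST = {1-4(w=2) 1-5(w=4)}
step 3: add edge 1-3 (w=6); MST = {1-3(w=6) 1-4(w=2) 1-5(w=4)}
step 4: add edge 0-4 (w=8); MST = {0-4(w=8) 1-3(w=6) 1-4(w=2) 1-5(w=4)}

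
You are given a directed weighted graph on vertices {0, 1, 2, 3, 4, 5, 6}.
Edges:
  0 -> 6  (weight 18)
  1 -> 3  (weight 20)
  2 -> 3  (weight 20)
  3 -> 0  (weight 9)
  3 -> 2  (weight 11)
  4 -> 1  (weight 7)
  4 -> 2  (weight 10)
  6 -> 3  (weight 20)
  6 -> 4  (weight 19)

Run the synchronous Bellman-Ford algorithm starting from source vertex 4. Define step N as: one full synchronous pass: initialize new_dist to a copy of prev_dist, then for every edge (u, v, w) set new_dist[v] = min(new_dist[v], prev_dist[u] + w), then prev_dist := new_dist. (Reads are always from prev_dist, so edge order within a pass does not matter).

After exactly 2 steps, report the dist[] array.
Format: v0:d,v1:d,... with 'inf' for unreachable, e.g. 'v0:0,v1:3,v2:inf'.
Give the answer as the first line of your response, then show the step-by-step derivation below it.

v0:inf,v1:7,v2:10,v3:27,v4:0,v5:inf,v6:inf

step 1: dist = v0:inf,v1:7,v2:10,v3:inf,v4:0,v5:inf,v6:inf
step 2: dist = v0:inf,v1:7,v2:10,v3:27,v4:0,v5:inf,v6:inf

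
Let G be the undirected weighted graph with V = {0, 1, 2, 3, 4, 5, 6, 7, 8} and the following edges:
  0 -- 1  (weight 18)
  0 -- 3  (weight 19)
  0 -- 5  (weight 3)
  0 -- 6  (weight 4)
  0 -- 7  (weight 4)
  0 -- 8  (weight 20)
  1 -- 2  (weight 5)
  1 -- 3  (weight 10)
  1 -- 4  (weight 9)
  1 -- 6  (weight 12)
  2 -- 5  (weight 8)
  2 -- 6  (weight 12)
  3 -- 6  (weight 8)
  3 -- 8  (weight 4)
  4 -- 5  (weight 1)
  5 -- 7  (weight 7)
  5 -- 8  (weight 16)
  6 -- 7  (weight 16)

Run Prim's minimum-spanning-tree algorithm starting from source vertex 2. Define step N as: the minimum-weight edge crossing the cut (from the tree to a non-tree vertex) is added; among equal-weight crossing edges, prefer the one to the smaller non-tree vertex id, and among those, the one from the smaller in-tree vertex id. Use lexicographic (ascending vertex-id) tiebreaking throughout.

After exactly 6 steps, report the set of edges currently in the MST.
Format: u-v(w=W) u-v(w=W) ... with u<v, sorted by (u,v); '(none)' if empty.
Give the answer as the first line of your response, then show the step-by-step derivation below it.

0-5(w=3) 0-6(w=4) 0-7(w=4) 1-2(w=5) 2-5(w=8) 4-5(w=1)

step 1: add edge 1-2 (w=5); MST = {1-2(w=5)}
step 2: add edge 2-5 (w=8); MST = {1-2(w=5) 2-5(w=8)}
step 3: add edge 4-5 (w=1); MST = {1-2(w=5) 2-5(w=8) 4-5(w=1)}
step 4: add edge 0-5 (w=3); MST = {0-5(w=3) 1-2(w=5) 2-5(w=8) 4-5(w=1)}
step 5: add edge 0-6 (w=4); MST = {0-5(w=3) 0-6(w=4) 1-2(w=5) 2-5(w=8) 4-5(w=1)}
step 6: add edge 0-7 (w=4); MST = {0-5(w=3) 0-6(w=4) 0-7(w=4) 1-2(w=5) 2-5(w=8) 4-5(w=1)}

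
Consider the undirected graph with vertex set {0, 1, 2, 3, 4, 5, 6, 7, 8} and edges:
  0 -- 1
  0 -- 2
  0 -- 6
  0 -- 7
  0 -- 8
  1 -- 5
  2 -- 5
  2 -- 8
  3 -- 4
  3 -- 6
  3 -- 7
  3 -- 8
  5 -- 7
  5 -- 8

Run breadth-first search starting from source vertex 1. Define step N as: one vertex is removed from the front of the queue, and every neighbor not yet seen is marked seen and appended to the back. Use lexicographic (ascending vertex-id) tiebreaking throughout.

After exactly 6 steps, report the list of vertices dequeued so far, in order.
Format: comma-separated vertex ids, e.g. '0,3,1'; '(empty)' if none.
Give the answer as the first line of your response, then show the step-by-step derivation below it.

1,0,5,2,6,7

step 1: dequeue 1; queue=[0,5]; order=1
step 2: dequeue 0; queue=[5,2,6,7,8]; order=1,0
step 3: dequeue 5; queue=[2,6,7,8]; order=1,0,5
step 4: dequeue 2; queue=[6,7,8]; order=1,0,5,2
step 5: dequeue 6; queue=[7,8,3]; order=1,0,5,2,6
step 6: dequeue 7; queue=[8,3]; order=1,0,5,2,6,7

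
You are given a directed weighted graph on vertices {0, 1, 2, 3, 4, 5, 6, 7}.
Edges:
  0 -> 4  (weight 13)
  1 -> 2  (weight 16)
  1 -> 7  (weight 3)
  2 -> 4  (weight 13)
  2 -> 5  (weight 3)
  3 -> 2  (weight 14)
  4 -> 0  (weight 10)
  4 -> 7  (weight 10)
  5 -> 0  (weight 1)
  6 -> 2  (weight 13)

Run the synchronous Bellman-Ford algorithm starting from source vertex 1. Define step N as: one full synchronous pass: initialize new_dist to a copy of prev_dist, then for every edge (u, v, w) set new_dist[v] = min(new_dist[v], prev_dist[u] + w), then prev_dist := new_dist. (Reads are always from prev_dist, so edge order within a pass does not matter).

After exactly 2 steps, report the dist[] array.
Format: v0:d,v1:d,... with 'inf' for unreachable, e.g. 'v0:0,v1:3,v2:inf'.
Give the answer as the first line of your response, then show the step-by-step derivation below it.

v0:inf,v1:0,v2:16,v3:inf,v4:29,v5:19,v6:inf,v7:3

step 1: dist = v0:inf,v1:0,v2:16,v3:inf,v4:inf,v5:inf,v6:inf,v7:3
step 2: dist = v0:inf,v1:0,v2:16,v3:inf,v4:29,v5:19,v6:inf,v7:3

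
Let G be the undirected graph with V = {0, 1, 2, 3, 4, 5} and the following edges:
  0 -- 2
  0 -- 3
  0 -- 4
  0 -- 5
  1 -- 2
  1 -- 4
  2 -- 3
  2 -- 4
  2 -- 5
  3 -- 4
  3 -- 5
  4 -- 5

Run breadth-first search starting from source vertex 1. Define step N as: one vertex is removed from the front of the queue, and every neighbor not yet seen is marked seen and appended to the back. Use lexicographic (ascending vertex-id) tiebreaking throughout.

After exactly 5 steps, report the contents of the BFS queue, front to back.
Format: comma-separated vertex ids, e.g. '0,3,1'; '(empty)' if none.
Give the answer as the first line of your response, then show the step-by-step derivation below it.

5

step 1: dequeue 1; queue=[2,4]; order=1
step 2: dequeue 2; queue=[4,0,3,5]; order=1,2
step 3: dequeue 4; queue=[0,3,5]; order=1,2,4
step 4: dequeue 0; queue=[3,5]; order=1,2,4,0
step 5: dequeue 3; queue=[5]; order=1,2,4,0,3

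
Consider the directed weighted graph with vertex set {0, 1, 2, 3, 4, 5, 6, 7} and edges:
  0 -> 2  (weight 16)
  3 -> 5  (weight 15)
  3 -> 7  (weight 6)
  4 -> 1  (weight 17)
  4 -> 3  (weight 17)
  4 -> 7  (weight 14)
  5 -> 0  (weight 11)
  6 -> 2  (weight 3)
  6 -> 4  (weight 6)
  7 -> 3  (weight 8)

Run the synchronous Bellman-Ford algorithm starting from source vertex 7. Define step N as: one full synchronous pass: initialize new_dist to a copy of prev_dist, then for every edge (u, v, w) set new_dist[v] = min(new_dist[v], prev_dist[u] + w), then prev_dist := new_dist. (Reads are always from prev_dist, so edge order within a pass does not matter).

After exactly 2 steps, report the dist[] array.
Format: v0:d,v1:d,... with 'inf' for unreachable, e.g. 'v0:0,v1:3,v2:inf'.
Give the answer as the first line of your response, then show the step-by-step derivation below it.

v0:inf,v1:inf,v2:inf,v3:8,v4:inf,v5:23,v6:inf,v7:0

step 1: dist = v0:inf,v1:inf,v2:inf,v3:8,v4:inf,v5:inf,v6:inf,v7:0
step 2: dist = v0:inf,v1:inf,v2:inf,v3:8,v4:inf,v5:23,v6:inf,v7:0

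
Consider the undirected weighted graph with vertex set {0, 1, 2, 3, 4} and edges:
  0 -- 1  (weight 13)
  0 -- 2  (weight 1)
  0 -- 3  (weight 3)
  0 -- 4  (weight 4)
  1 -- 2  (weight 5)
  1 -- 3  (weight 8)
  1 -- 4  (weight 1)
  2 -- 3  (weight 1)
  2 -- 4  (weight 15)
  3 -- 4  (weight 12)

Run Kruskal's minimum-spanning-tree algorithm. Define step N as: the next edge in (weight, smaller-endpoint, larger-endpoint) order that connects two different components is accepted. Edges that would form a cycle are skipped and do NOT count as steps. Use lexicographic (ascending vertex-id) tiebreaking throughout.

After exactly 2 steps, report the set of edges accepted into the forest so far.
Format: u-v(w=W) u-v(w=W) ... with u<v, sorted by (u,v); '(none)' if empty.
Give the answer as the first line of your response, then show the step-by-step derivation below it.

0-2(w=1) 1-4(w=1)

step 1: add edge 0-2 (w=1); MST = {0-2(w=1)}
step 2: add edge 1-4 (w=1); MST = {0-2(w=1) 1-4(w=1)}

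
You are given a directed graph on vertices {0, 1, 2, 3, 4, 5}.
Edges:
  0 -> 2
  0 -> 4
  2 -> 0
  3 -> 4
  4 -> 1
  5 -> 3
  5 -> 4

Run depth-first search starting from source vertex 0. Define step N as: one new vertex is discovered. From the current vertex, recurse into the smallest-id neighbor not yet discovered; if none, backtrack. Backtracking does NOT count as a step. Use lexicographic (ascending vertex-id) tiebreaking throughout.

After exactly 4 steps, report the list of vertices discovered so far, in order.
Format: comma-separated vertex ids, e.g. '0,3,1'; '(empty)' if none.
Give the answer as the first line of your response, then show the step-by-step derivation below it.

0,2,4,1

step 1: discover 0; path=0; order=0
step 2: discover 2; path=0>2; order=0,2
step 3: discover 4; path=0>4; order=0,2,4
step 4: discover 1; path=0>4>1; order=0,2,4,1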